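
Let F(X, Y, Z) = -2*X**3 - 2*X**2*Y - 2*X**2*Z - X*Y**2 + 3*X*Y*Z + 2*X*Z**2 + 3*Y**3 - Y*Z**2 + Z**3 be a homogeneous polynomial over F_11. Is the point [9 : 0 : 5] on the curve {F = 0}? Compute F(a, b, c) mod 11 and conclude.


F(9,0,5) ≡ 1 (mod 11); P is NOT on the curve.

Evaluate F(9, 0, 5) term-by-term (mod 11).
  -2*X**3 ↦ -2·729·1·1 = -1458
  -2*X**2*Y ↦ -2·81·0·1 = 0
  -2*X**2*Z ↦ -2·81·1·5 = -810
  -X*Y**2 ↦ -1·9·0·1 = 0
  3*X*Y*Z ↦ 3·9·0·5 = 0
  2*X*Z**2 ↦ 2·9·1·25 = 450
  3*Y**3 ↦ 3·1·0·1 = 0
  -Y*Z**2 ↦ -1·1·0·25 = 0
  Z**3 ↦ 1·1·1·125 = 125
Sum: F(9, 0, 5) = (-1458) + (0) + (-810) + (0) + (0) + (450) + (0) + (0) + (125) = -1693.
Reducing mod 11: -1693 ≡ 1 (mod 11).
Since F(a, b, c) ≡ 1 ≠ 0 (mod 11), P does NOT lie on the curve.


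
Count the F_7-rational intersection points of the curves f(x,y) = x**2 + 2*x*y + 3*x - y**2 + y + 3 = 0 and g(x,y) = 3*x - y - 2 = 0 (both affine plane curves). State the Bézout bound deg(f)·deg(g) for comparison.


Common zeros: {(3, 0), (4, 3)}; count = 2; Bézout bound = 2.

deg(f) = 2, deg(g) = 1, so Bézout bound = 2.
Scan x ∈ F_7. For each x, list the y ∈ F_7 with f(x, y) ≡ 0 and those with g(x, y) ≡ 0 (mod 7); the common zeros in that column are the intersection.
  x = 0: f ≡ 0 at y ∈ ∅; g ≡ 0 at y ∈ {5}; common: ∅.
  x = 1: f ≡ 0 at y ∈ {0, 3}; g ≡ 0 at y ∈ {1}; common: ∅.
  x = 2: f ≡ 0 at y ∈ {6}; g ≡ 0 at y ∈ {4}; common: ∅.
  x = 3: f ≡ 0 at y ∈ {0}; g ≡ 0 at y ∈ {0}; common: {0}.
  x = 4: f ≡ 0 at y ∈ {3, 6}; g ≡ 0 at y ∈ {3}; common: {3}.
  x = 5: f ≡ 0 at y ∈ ∅; g ≡ 0 at y ∈ {6}; common: ∅.
  x = 6: f ≡ 0 at y ∈ ∅; g ≡ 0 at y ∈ {2}; common: ∅.
Collecting: common zeros = {(3, 0), (4, 3)}, so the count is 2.
Comparison with the Bézout bound: 2 ≤ 2 = deg(f)·deg(g), as expected for curves with no common component (the bound is attained).


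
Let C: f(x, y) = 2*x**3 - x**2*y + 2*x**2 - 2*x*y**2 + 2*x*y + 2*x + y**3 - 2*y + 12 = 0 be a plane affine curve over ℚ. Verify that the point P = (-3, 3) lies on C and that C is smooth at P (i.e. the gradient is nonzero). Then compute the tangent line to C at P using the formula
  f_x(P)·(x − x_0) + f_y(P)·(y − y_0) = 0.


Tangent line at P: 50*x + 46*y + 12 = 0.

Step 1: f(-3, 3) = 0, so P lies on C.
Step 2: partial derivatives
  f_x(x, y) = 6*x**2 - 2*x*y + 4*x - 2*y**2 + 2*y + 2, f_y(x, y) = -x**2 - 4*x*y + 2*x + 3*y**2 - 2.
  f_x(P) = 50, f_y(P) = 46 (gradient nonzero, so P is smooth).
Step 3: tangent line at P: 50·(x − -3) + 46·(y − 3) = 0.
Expanding: 50*x + 46*y + 12 = 0.


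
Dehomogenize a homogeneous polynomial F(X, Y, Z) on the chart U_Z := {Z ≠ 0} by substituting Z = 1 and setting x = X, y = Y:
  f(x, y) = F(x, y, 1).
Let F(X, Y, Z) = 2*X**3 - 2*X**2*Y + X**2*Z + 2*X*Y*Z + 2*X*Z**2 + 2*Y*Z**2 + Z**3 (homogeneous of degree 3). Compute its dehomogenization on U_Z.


f(x, y) = 2*x**3 - 2*x**2*y + x**2 + 2*x*y + 2*x + 2*y + 1

On U_Z we set Z = 1. Each monomial c·X^i·Y^j·Z^k in F becomes c·x^i·y^j·1^k = c·x^i·y^j.
Substituting Z = 1: F(X, Y, 1) = 2*x**3 - 2*x**2*y + x**2 + 2*x*y + 2*x + 2*y + 1.
Note: deg(f) ≤ deg(F) = 3; strict inequality happens when F is divisible by Z (lost terms).


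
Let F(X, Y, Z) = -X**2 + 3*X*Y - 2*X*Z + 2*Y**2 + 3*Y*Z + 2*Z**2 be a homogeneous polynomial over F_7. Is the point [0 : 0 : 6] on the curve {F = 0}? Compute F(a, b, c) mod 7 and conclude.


F(0,0,6) ≡ 2 (mod 7); P is NOT on the curve.

Evaluate F(0, 0, 6) term-by-term (mod 7).
  -X**2 ↦ -1·0·1·1 = 0
  3*X*Y ↦ 3·0·0·1 = 0
  -2*X*Z ↦ -2·0·1·6 = 0
  2*Y**2 ↦ 2·1·0·1 = 0
  3*Y*Z ↦ 3·1·0·6 = 0
  2*Z**2 ↦ 2·1·1·36 = 72
Sum: F(0, 0, 6) = (0) + (0) + (0) + (0) + (0) + (72) = 72.
Reducing mod 7: 72 ≡ 2 (mod 7).
Since F(a, b, c) ≡ 2 ≠ 0 (mod 7), P does NOT lie on the curve.


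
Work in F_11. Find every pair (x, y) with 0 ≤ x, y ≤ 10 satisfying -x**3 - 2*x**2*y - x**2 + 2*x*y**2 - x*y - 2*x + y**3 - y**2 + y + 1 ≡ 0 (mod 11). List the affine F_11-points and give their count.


Affine F_11-points: {(0, 3), (0, 6), (3, 1), (3, 7), (3, 9), (4, 2), (6, 10), (7, 1), (9, 1)}; count = 9.

For each of the 121 pairs (x, y) ∈ F_11², evaluate f(x, y) mod 11. Record the zeros.
  x = 0: [0↦1, 1↦2, 2↦7, 3↦0, 4↦9, 5↦7, 6↦0, 7↦5, 8↦6, 9↦9, 10↦9]  zeros at y ∈ {3, 6}
  x = 1: [0↦8, 1↦8, 2↦5, 3↦5, 4↦3, 5↦5, 6↦6, 7↦1, 8↦7, 9↦8, 10↦10]  zeros at y ∈ ∅
  x = 2: [0↦7, 1↦2, 2↦9, 3↦1, 4↦6, 5↦8, 6↦2, 7↦5, 8↦1, 9↦7, 10↦7]  zeros at y ∈ ∅
  x = 3: [0↦3, 1↦0, 2↦2, 3↦4, 4↦1, 5↦10, 6↦4, 7↦0, 8↦4, 9↦0, 10↦5]  zeros at y ∈ {1, 7, 9}
  x = 4: [0↦1, 1↦7, 2↦0, 3↦8, 4↦4, 5↦5, 6↦6, 7↦2, 8↦10, 9↦3, 10↦9]  zeros at y ∈ {2}
  x = 5: [0↦6, 1↦6, 2↦8, 3↦7, 4↦9, 5↦9, 6↦2, 7↦5, 8↦2, 9↦10, 10↦2]  zeros at y ∈ ∅
  x = 6: [0↦1, 1↦2, 2↦9, 3↦6, 4↦10, 5↦5, 6↦8, 7↦3, 8↦7, 9↦4, 10↦0]  zeros at y ∈ {10}
  x = 7: [0↦2, 1↦0, 2↦8, 3↦10, 4↦1, 5↦9, 6↦7, 7↦1, 8↦8, 9↦1, 10↦8]  zeros at y ∈ {1}
  x = 8: [0↦3, 1↦5, 2↦10, 3↦2, 4↦9, 5↦4, 6↦4, 7↦4, 8↦10, 9↦6, 10↦9]  zeros at y ∈ ∅
  x = 9: [0↦9, 1↦0, 2↦9, 3↦9, 4↦6, 5↦6, 6↦4, 7↦6, 8↦7, 9↦2, 10↦8]  zeros at y ∈ {1}
  x = 10: [0↦3, 1↦1, 2↦10, 3↦3, 4↦8, 5↦9, 6↦1, 7↦1, 8↦4, 9↦5, 10↦10]  zeros at y ∈ ∅
Collecting zeros: affine points = {(0, 3), (0, 6), (3, 1), (3, 7), (3, 9), (4, 2), (6, 10), (7, 1), (9, 1)}.
Total count |C(F_11)_aff| = 9.


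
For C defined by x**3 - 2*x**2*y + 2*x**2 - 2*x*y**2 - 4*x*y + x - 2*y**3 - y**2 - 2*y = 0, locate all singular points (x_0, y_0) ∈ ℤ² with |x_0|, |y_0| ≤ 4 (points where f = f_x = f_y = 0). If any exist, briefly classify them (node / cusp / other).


Singular points: {(-1, 0)}; classification: node.

Compute partial derivatives:
  f_x = 3*x**2 - 4*x*y + 4*x - 2*y**2 - 4*y + 1.
  f_y = -2*x**2 - 4*x*y - 4*x - 6*y**2 - 2*y - 2.
Scan x_0 ∈ {−4, ..., 4}. For each x_0, f_y(x_0, y) is a polynomial in y; find its integer roots y ∈ {−4, ..., 4}, then test f_x and f at those candidates.
  x = -4: f_y(-4, y) = -6*y**2 + 14*y - 18; no integer root y with |y| ≤ 4.
  x = -3: f_y(-3, y) = -6*y**2 + 10*y - 8; no integer root y with |y| ≤ 4.
  x = -2: f_y(-2, y) = -6*y**2 + 6*y - 2; no integer root y with |y| ≤ 4.
  x = -1: f_y(-1, y) = -6*y**2 + 2*y; vanishes at y ∈ {0}. (-1, 0): f_x = 0, f = 0 — SINGULAR.
  x = 0: f_y(0, y) = -6*y**2 - 2*y - 2; no integer root y with |y| ≤ 4.
  x = 1: f_y(1, y) = -6*y**2 - 6*y - 8; no integer root y with |y| ≤ 4.
  x = 2: f_y(2, y) = -6*y**2 - 10*y - 18; no integer root y with |y| ≤ 4.
  x = 3: f_y(3, y) = -6*y**2 - 14*y - 32; no integer root y with |y| ≤ 4.
  x = 4: f_y(4, y) = -6*y**2 - 18*y - 50; no integer root y with |y| ≤ 4.
Only singular point on the grid: (-1, 0).
Classify: substitute x = -1 + u, y = 0 + v and expand: f = u**3 - 2*u**2*v - u**2 - 2*u*v**2 - 2*v**3 + v**2.
No constant or linear terms (consistent with a singular point). Quadratic part: -u**2 + v**2. Cubic part: u**3 - 2*u**2*v - 2*u*v**2 - 2*v**3.
The quadratic part v**2 - u**2 = (v − u)(v + u) splits into two distinct linear factors, so there are two distinct tangent lines y − 0 = ±(x − -1) — this is a node (ordinary double point).
Classification: node.


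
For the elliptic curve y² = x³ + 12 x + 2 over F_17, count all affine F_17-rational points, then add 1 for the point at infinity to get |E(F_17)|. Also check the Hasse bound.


Affine points = {(0, 6), (0, 11), (1, 7), (1, 10), (2, 0), (5, 0), (6, 1), (6, 16), (7, 2), (7, 15), (8, 7), (8, 10), (10, 0), (12, 2), (12, 15), (13, 3), (13, 14), (15, 2), (15, 15)}; affine count = 19; |E(F_17)| = 20.

Discriminant check: Δ ∝ 4a³ + 27b² = 4·12³ + 27·2² = 4·1728 + 27·4 ≡ 16 (mod 17). Nonzero ⇒ E is nonsingular.
For each x ∈ F_17, compute rhs = x³ + 12·x + 2 mod 17, then count y ∈ F_17 with y² ≡ rhs.
  x = 0: rhs = 2, matching y values: 6, 11 (2 points).
  x = 1: rhs = 15, matching y values: 7, 10 (2 points).
  x = 2: rhs = 0, matching y values: 0 (1 points).
  x = 3: rhs = 14, matching y values: none (0 points).
  x = 4: rhs = 12, matching y values: none (0 points).
  x = 5: rhs = 0, matching y values: 0 (1 points).
  x = 6: rhs = 1, matching y values: 1, 16 (2 points).
  x = 7: rhs = 4, matching y values: 2, 15 (2 points).
  x = 8: rhs = 15, matching y values: 7, 10 (2 points).
  x = 9: rhs = 6, matching y values: none (0 points).
  x = 10: rhs = 0, matching y values: 0 (1 points).
  x = 11: rhs = 3, matching y values: none (0 points).
  x = 12: rhs = 4, matching y values: 2, 15 (2 points).
  x = 13: rhs = 9, matching y values: 3, 14 (2 points).
  x = 14: rhs = 7, matching y values: none (0 points).
  x = 15: rhs = 4, matching y values: 2, 15 (2 points).
  x = 16: rhs = 6, matching y values: none (0 points).
Total affine count: 19.
Full point count |E(F_17)| = 19 + 1 = 20.
Hasse bound: |20 − (17+1)| = |2| = 2 ≤ 2√17 ≈ 8.2462 ✓.


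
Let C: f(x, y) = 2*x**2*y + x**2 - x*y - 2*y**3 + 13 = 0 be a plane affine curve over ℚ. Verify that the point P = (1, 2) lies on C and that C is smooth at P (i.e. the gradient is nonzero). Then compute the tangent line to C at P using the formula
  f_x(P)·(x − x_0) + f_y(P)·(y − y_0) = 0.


Tangent line at P: 8*x - 23*y + 38 = 0.

Step 1: f(1, 2) = 0, so P lies on C.
Step 2: partial derivatives
  f_x(x, y) = 4*x*y + 2*x - y, f_y(x, y) = 2*x**2 - x - 6*y**2.
  f_x(P) = 8, f_y(P) = -23 (gradient nonzero, so P is smooth).
Step 3: tangent line at P: 8·(x − 1) + -23·(y − 2) = 0.
Expanding: 8*x - 23*y + 38 = 0.


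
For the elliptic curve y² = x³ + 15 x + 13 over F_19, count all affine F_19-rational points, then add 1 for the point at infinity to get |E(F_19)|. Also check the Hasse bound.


Affine points = {(3, 3), (3, 16), (4, 2), (4, 17), (5, 2), (5, 17), (7, 9), (7, 10), (10, 2), (10, 17), (13, 7), (13, 12), (16, 6), (16, 13), (18, 4), (18, 15)}; affine count = 16; |E(F_19)| = 17.

Discriminant check: Δ ∝ 4a³ + 27b² = 4·15³ + 27·13² = 4·3375 + 27·169 ≡ 13 (mod 19). Nonzero ⇒ E is nonsingular.
For each x ∈ F_19, compute rhs = x³ + 15·x + 13 mod 19, then count y ∈ F_19 with y² ≡ rhs.
  x = 0: rhs = 13, matching y values: none (0 points).
  x = 1: rhs = 10, matching y values: none (0 points).
  x = 2: rhs = 13, matching y values: none (0 points).
  x = 3: rhs = 9, matching y values: 3, 16 (2 points).
  x = 4: rhs = 4, matching y values: 2, 17 (2 points).
  x = 5: rhs = 4, matching y values: 2, 17 (2 points).
  x = 6: rhs = 15, matching y values: none (0 points).
  x = 7: rhs = 5, matching y values: 9, 10 (2 points).
  x = 8: rhs = 18, matching y values: none (0 points).
  x = 9: rhs = 3, matching y values: none (0 points).
  x = 10: rhs = 4, matching y values: 2, 17 (2 points).
  x = 11: rhs = 8, matching y values: none (0 points).
  x = 12: rhs = 2, matching y values: none (0 points).
  x = 13: rhs = 11, matching y values: 7, 12 (2 points).
  x = 14: rhs = 3, matching y values: none (0 points).
  x = 15: rhs = 3, matching y values: none (0 points).
  x = 16: rhs = 17, matching y values: 6, 13 (2 points).
  x = 17: rhs = 13, matching y values: none (0 points).
  x = 18: rhs = 16, matching y values: 4, 15 (2 points).
Total affine count: 16.
Full point count |E(F_19)| = 16 + 1 = 17.
Hasse bound: |17 − (19+1)| = |-3| = 3 ≤ 2√19 ≈ 8.7178 ✓.


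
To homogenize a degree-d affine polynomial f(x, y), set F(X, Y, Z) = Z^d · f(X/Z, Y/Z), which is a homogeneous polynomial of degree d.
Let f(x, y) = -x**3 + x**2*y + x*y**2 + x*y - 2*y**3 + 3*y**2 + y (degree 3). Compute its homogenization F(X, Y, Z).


F(X, Y, Z) = -X**3 + X**2*Y + X*Y**2 + X*Y*Z - 2*Y**3 + 3*Y**2*Z + Y*Z**2

deg(f) = 3.
Substitute x = X/Z, y = Y/Z into f, then multiply by Z^3.
  monomial -1·x^3·y^0 ↦ -1·X^3·Y^0·Z^0.
  monomial 1·x^2·y^1 ↦ 1·X^2·Y^1·Z^0.
  monomial 1·x^1·y^2 ↦ 1·X^1·Y^2·Z^0.
  monomial 1·x^1·y^1 ↦ 1·X^1·Y^1·Z^1.
  monomial -2·x^0·y^3 ↦ -2·X^0·Y^3·Z^0.
  monomial 3·x^0·y^2 ↦ 3·X^0·Y^2·Z^1.
  monomial 1·x^0·y^1 ↦ 1·X^0·Y^1·Z^2.
Collecting: F(X, Y, Z) = -X**3 + X**2*Y + X*Y**2 + X*Y*Z - 2*Y**3 + 3*Y**2*Z + Y*Z**2.


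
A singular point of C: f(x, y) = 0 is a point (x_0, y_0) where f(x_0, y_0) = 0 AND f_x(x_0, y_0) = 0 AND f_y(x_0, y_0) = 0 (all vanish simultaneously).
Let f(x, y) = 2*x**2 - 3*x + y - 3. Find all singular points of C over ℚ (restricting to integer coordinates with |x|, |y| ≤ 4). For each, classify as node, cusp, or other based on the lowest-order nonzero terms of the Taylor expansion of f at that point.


No singular points in the scanned grid; C is smooth there.

Compute partial derivatives:
  f_x = 4*x - 3.
  f_y = 1.
f_y = 1 is a nonzero constant, so f_y never vanishes: no point (x, y) can satisfy f = f_x = f_y = 0. In particular no (x, y) ∈ {−4, ..., 4}² is singular; the curve is smooth.


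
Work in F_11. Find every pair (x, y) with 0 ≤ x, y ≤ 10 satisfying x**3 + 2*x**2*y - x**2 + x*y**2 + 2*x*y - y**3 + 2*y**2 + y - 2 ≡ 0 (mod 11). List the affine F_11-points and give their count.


Affine F_11-points: {(0, 1), (0, 2), (0, 10), (2, 9), (3, 4), (4, 4), (5, 1), (6, 8), (7, 5), (7, 6), (7, 9), (8, 4), (10, 5)}; count = 13.

For each of the 121 pairs (x, y) ∈ F_11², evaluate f(x, y) mod 11. Record the zeros.
  x = 0: [0↦9, 1↦0, 2↦0, 3↦3, 4↦3, 5↦5, 6↦3, 7↦2, 8↦7, 9↦1, 10↦0]  zeros at y ∈ {1, 2, 10}
  x = 1: [0↦9, 1↦5, 2↦1, 3↦2, 4↦2, 5↦6, 6↦8, 7↦2, 8↦4, 9↦8, 10↦8]  zeros at y ∈ ∅
  x = 2: [0↦2, 1↦7, 2↦3, 3↦6, 4↦10, 5↦9, 6↦8, 7↦1, 8↦4, 9↦0, 10↦5]  zeros at y ∈ {9}
  x = 3: [0↦5, 1↦1, 2↦1, 3↦10, 4↦0, 5↦9, 6↦9, 7↦5, 8↦2, 9↦5, 10↦8]  zeros at y ∈ {4}
  x = 4: [0↦2, 1↦4, 2↦1, 3↦9, 4↦0, 5↦1, 6↦6, 7↦9, 8↦4, 9↦7, 10↦1]  zeros at y ∈ {4}
  x = 5: [0↦10, 1↦0, 2↦9, 3↦9, 4↦5, 5↦2, 6↦5, 7↦8, 8↦5, 9↦1, 10↦1]  zeros at y ∈ {1}
  x = 6: [0↦2, 1↦6, 2↦9, 3↦5, 4↦10, 5↦7, 6↦1, 7↦8, 8↦0, 9↦4, 10↦3]  zeros at y ∈ {8}
  x = 7: [0↦6, 1↦6, 2↦7, 3↦3, 4↦10, 5↦0, 6↦0, 7↦4, 8↦6, 9↦0, 10↦2]  zeros at y ∈ {5, 6, 9}
  x = 8: [0↦6, 1↦6, 2↦9, 3↦9, 4↦0, 5↦9, 6↦8, 7↦2, 8↦7, 9↦6, 10↦4]  zeros at y ∈ {4}
  x = 9: [0↦8, 1↦1, 2↦10, 3↦7, 4↦8, 5↦7, 6↦9, 7↦8, 8↦9, 9↦6, 10↦4]  zeros at y ∈ ∅
  x = 10: [0↦7, 1↦8, 2↦5, 3↦3, 4↦7, 5↦0, 6↦9, 7↦6, 8↦7, 9↦6, 10↦8]  zeros at y ∈ {5}
Collecting zeros: affine points = {(0, 1), (0, 2), (0, 10), (2, 9), (3, 4), (4, 4), (5, 1), (6, 8), (7, 5), (7, 6), (7, 9), (8, 4), (10, 5)}.
Total count |C(F_11)_aff| = 13.


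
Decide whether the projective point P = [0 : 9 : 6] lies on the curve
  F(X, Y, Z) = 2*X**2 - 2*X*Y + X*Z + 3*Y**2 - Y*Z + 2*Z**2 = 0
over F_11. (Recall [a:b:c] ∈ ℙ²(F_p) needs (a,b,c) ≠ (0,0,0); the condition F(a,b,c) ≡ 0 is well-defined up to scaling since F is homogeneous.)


F(0,9,6) ≡ 8 (mod 11); P is NOT on the curve.

Evaluate F(0, 9, 6) term-by-term (mod 11).
  2*X**2 ↦ 2·0·1·1 = 0
  -2*X*Y ↦ -2·0·9·1 = 0
  X*Z ↦ 1·0·1·6 = 0
  3*Y**2 ↦ 3·1·81·1 = 243
  -Y*Z ↦ -1·1·9·6 = -54
  2*Z**2 ↦ 2·1·1·36 = 72
Sum: F(0, 9, 6) = (0) + (0) + (0) + (243) + (-54) + (72) = 261.
Reducing mod 11: 261 ≡ 8 (mod 11).
Since F(a, b, c) ≡ 8 ≠ 0 (mod 11), P does NOT lie on the curve.


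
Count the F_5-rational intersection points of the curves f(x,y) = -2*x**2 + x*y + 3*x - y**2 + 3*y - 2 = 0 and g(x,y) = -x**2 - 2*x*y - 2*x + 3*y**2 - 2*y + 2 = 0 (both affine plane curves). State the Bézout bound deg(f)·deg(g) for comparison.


Common zeros: {(0, 2), (4, 3)}; count = 2; Bézout bound = 4.

deg(f) = 2, deg(g) = 2, so Bézout bound = 4.
Scan x ∈ F_5. For each x, list the y ∈ F_5 with f(x, y) ≡ 0 and those with g(x, y) ≡ 0 (mod 5); the common zeros in that column are the intersection.
  x = 0: f ≡ 0 at y ∈ {1, 2}; g ≡ 0 at y ∈ {2}; common: {2}.
  x = 1: f ≡ 0 at y ∈ ∅; g ≡ 0 at y ∈ ∅; common: ∅.
  x = 2: f ≡ 0 at y ∈ {1, 4}; g ≡ 0 at y ∈ ∅; common: ∅.
  x = 3: f ≡ 0 at y ∈ ∅; g ≡ 0 at y ∈ {3}; common: ∅.
  x = 4: f ≡ 0 at y ∈ {3, 4}; g ≡ 0 at y ∈ {2, 3}; common: {3}.
Collecting: common zeros = {(0, 2), (4, 3)}, so the count is 2.
Comparison with the Bézout bound: 2 ≤ 4 = deg(f)·deg(g), as expected for curves with no common component (the affine F_5-count falls short of the bound because intersections may lie at infinity, over extension fields, or carry multiplicity).


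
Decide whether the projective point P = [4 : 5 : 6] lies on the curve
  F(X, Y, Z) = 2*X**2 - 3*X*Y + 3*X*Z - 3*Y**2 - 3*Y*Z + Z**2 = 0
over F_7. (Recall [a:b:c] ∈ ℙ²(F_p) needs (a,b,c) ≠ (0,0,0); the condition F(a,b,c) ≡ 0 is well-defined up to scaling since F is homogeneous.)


F(4,5,6) ≡ 6 (mod 7); P is NOT on the curve.

Evaluate F(4, 5, 6) term-by-term (mod 7).
  2*X**2 ↦ 2·16·1·1 = 32
  -3*X*Y ↦ -3·4·5·1 = -60
  3*X*Z ↦ 3·4·1·6 = 72
  -3*Y**2 ↦ -3·1·25·1 = -75
  -3*Y*Z ↦ -3·1·5·6 = -90
  Z**2 ↦ 1·1·1·36 = 36
Sum: F(4, 5, 6) = (32) + (-60) + (72) + (-75) + (-90) + (36) = -85.
Reducing mod 7: -85 ≡ 6 (mod 7).
Since F(a, b, c) ≡ 6 ≠ 0 (mod 7), P does NOT lie on the curve.


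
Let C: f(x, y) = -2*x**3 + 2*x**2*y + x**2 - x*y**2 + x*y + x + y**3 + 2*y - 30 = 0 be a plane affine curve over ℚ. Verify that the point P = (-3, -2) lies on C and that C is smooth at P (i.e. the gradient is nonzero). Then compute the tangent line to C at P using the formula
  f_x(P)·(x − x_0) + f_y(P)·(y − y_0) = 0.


Tangent line at P: -41*x + 17*y - 89 = 0.

Step 1: f(-3, -2) = 0, so P lies on C.
Step 2: partial derivatives
  f_x(x, y) = -6*x**2 + 4*x*y + 2*x - y**2 + y + 1, f_y(x, y) = 2*x**2 - 2*x*y + x + 3*y**2 + 2.
  f_x(P) = -41, f_y(P) = 17 (gradient nonzero, so P is smooth).
Step 3: tangent line at P: -41·(x − -3) + 17·(y − -2) = 0.
Expanding: -41*x + 17*y - 89 = 0.


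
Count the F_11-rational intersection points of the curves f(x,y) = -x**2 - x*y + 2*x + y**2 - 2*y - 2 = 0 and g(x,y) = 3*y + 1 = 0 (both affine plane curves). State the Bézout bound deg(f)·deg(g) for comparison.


Common zeros: {(0, 7), (6, 7)}; count = 2; Bézout bound = 2.

deg(f) = 2, deg(g) = 1, so Bézout bound = 2.
Scan x ∈ F_11. For each x, list the y ∈ F_11 with f(x, y) ≡ 0 and those with g(x, y) ≡ 0 (mod 11); the common zeros in that column are the intersection.
  x = 0: f ≡ 0 at y ∈ {6, 7}; g ≡ 0 at y ∈ {7}; common: {7}.
  x = 1: f ≡ 0 at y ∈ ∅; g ≡ 0 at y ∈ {7}; common: ∅.
  x = 2: f ≡ 0 at y ∈ ∅; g ≡ 0 at y ∈ {7}; common: ∅.
  x = 3: f ≡ 0 at y ∈ {2, 3}; g ≡ 0 at y ∈ {7}; common: ∅.
  x = 4: f ≡ 0 at y ∈ ∅; g ≡ 0 at y ∈ {7}; common: ∅.
  x = 5: f ≡ 0 at y ∈ ∅; g ≡ 0 at y ∈ {7}; common: ∅.
  x = 6: f ≡ 0 at y ∈ {1, 7}; g ≡ 0 at y ∈ {7}; common: {7}.
  x = 7: f ≡ 0 at y ∈ {3, 6}; g ≡ 0 at y ∈ {7}; common: ∅.
  x = 8: f ≡ 0 at y ∈ {2, 8}; g ≡ 0 at y ∈ {7}; common: ∅.
  x = 9: f ≡ 0 at y ∈ ∅; g ≡ 0 at y ∈ {7}; common: ∅.
  x = 10: f ≡ 0 at y ∈ ∅; g ≡ 0 at y ∈ {7}; common: ∅.
Collecting: common zeros = {(0, 7), (6, 7)}, so the count is 2.
Comparison with the Bézout bound: 2 ≤ 2 = deg(f)·deg(g), as expected for curves with no common component (the bound is attained).


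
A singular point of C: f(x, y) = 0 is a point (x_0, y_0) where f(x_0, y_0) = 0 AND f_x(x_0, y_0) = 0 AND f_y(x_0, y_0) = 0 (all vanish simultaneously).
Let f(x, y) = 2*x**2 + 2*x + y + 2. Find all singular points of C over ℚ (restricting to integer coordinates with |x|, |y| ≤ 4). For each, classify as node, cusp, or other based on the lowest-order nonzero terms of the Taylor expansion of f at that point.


No singular points in the scanned grid; C is smooth there.

Compute partial derivatives:
  f_x = 4*x + 2.
  f_y = 1.
f_y = 1 is a nonzero constant, so f_y never vanishes: no point (x, y) can satisfy f = f_x = f_y = 0. In particular no (x, y) ∈ {−4, ..., 4}² is singular; the curve is smooth.


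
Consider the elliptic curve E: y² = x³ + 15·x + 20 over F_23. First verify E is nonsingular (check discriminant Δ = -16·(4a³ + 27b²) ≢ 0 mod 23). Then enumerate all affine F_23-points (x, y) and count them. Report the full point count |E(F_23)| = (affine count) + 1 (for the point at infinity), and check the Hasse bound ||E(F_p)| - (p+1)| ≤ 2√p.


Affine points = {(1, 6), (1, 17), (2, 9), (2, 14), (3, 0), (4, 11), (4, 12), (5, 6), (5, 17), (6, 2), (6, 21), (7, 10), (7, 13), (8, 10), (8, 13), (15, 3), (15, 20), (16, 3), (16, 20), (17, 6), (17, 17), (18, 2), (18, 21), (22, 2), (22, 21)}; affine count = 25; |E(F_23)| = 26.

Discriminant check: Δ ∝ 4a³ + 27b² = 4·15³ + 27·20² = 4·3375 + 27·400 ≡ 12 (mod 23). Nonzero ⇒ E is nonsingular.
For each x ∈ F_23, compute rhs = x³ + 15·x + 20 mod 23, then count y ∈ F_23 with y² ≡ rhs.
  x = 0: rhs = 20, matching y values: none (0 points).
  x = 1: rhs = 13, matching y values: 6, 17 (2 points).
  x = 2: rhs = 12, matching y values: 9, 14 (2 points).
  x = 3: rhs = 0, matching y values: 0 (1 points).
  x = 4: rhs = 6, matching y values: 11, 12 (2 points).
  x = 5: rhs = 13, matching y values: 6, 17 (2 points).
  x = 6: rhs = 4, matching y values: 2, 21 (2 points).
  x = 7: rhs = 8, matching y values: 10, 13 (2 points).
  x = 8: rhs = 8, matching y values: 10, 13 (2 points).
  x = 9: rhs = 10, matching y values: none (0 points).
  x = 10: rhs = 20, matching y values: none (0 points).
  x = 11: rhs = 21, matching y values: none (0 points).
  x = 12: rhs = 19, matching y values: none (0 points).
  x = 13: rhs = 20, matching y values: none (0 points).
  x = 14: rhs = 7, matching y values: none (0 points).
  x = 15: rhs = 9, matching y values: 3, 20 (2 points).
  x = 16: rhs = 9, matching y values: 3, 20 (2 points).
  x = 17: rhs = 13, matching y values: 6, 17 (2 points).
  x = 18: rhs = 4, matching y values: 2, 21 (2 points).
  x = 19: rhs = 11, matching y values: none (0 points).
  x = 20: rhs = 17, matching y values: none (0 points).
  x = 21: rhs = 5, matching y values: none (0 points).
  x = 22: rhs = 4, matching y values: 2, 21 (2 points).
Total affine count: 25.
Full point count |E(F_23)| = 25 + 1 = 26.
Hasse bound: |26 − (23+1)| = |2| = 2 ≤ 2√23 ≈ 9.5917 ✓.


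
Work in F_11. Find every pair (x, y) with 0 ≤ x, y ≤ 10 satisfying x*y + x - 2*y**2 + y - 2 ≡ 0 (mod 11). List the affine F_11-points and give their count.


Affine F_11-points: {(2, 0), (2, 7), (5, 6), (5, 8), (6, 4), (6, 5), (7, 1), (7, 3), (10, 2), (10, 9)}; count = 10.

For each of the 121 pairs (x, y) ∈ F_11², evaluate f(x, y) mod 11. Record the zeros.
  x = 0: [0↦9, 1↦8, 2↦3, 3↦5, 4↦3, 5↦8, 6↦9, 7↦6, 8↦10, 9↦10, 10↦6]  zeros at y ∈ ∅
  x = 1: [0↦10, 1↦10, 2↦6, 3↦9, 4↦8, 5↦3, 6↦5, 7↦3, 8↦8, 9↦9, 10↦6]  zeros at y ∈ ∅
  x = 2: [0↦0, 1↦1, 2↦9, 3↦2, 4↦2, 5↦9, 6↦1, 7↦0, 8↦6, 9↦8, 10↦6]  zeros at y ∈ {0, 7}
  x = 3: [0↦1, 1↦3, 2↦1, 3↦6, 4↦7, 5↦4, 6↦8, 7↦8, 8↦4, 9↦7, 10↦6]  zeros at y ∈ ∅
  x = 4: [0↦2, 1↦5, 2↦4, 3↦10, 4↦1, 5↦10, 6↦4, 7↦5, 8↦2, 9↦6, 10↦6]  zeros at y ∈ ∅
  x = 5: [0↦3, 1↦7, 2↦7, 3↦3, 4↦6, 5↦5, 6↦0, 7↦2, 8↦0, 9↦5, 10↦6]  zeros at y ∈ {6, 8}
  x = 6: [0↦4, 1↦9, 2↦10, 3↦7, 4↦0, 5↦0, 6↦7, 7↦10, 8↦9, 9↦4, 10↦6]  zeros at y ∈ {4, 5}
  x = 7: [0↦5, 1↦0, 2↦2, 3↦0, 4↦5, 5↦6, 6↦3, 7↦7, 8↦7, 9↦3, 10↦6]  zeros at y ∈ {1, 3}
  x = 8: [0↦6, 1↦2, 2↦5, 3↦4, 4↦10, 5↦1, 6↦10, 7↦4, 8↦5, 9↦2, 10↦6]  zeros at y ∈ ∅
  x = 9: [0↦7, 1↦4, 2↦8, 3↦8, 4↦4, 5↦7, 6↦6, 7↦1, 8↦3, 9↦1, 10↦6]  zeros at y ∈ ∅
  x = 10: [0↦8, 1↦6, 2↦0, 3↦1, 4↦9, 5↦2, 6↦2, 7↦9, 8↦1, 9↦0, 10↦6]  zeros at y ∈ {2, 9}
Collecting zeros: affine points = {(2, 0), (2, 7), (5, 6), (5, 8), (6, 4), (6, 5), (7, 1), (7, 3), (10, 2), (10, 9)}.
Total count |C(F_11)_aff| = 10.


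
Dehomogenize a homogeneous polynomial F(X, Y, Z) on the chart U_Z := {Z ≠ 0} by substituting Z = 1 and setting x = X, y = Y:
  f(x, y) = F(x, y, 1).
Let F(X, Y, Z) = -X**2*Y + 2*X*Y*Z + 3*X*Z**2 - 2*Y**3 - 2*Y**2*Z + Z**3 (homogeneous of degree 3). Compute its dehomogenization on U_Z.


f(x, y) = -x**2*y + 2*x*y + 3*x - 2*y**3 - 2*y**2 + 1

On U_Z we set Z = 1. Each monomial c·X^i·Y^j·Z^k in F becomes c·x^i·y^j·1^k = c·x^i·y^j.
Substituting Z = 1: F(X, Y, 1) = -x**2*y + 2*x*y + 3*x - 2*y**3 - 2*y**2 + 1.
Note: deg(f) ≤ deg(F) = 3; strict inequality happens when F is divisible by Z (lost terms).


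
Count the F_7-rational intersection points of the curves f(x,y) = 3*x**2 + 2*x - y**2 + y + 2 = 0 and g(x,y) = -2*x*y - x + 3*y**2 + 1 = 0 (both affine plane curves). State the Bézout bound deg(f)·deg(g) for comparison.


Common zeros: {(1, 0), (4, 2)}; count = 2; Bézout bound = 4.

deg(f) = 2, deg(g) = 2, so Bézout bound = 4.
Scan x ∈ F_7. For each x, list the y ∈ F_7 with f(x, y) ≡ 0 and those with g(x, y) ≡ 0 (mod 7); the common zeros in that column are the intersection.
  x = 0: f ≡ 0 at y ∈ {2, 6}; g ≡ 0 at y ∈ {3, 4}; common: ∅.
  x = 1: f ≡ 0 at y ∈ {0, 1}; g ≡ 0 at y ∈ {0, 3}; common: {0}.
  x = 2: f ≡ 0 at y ∈ ∅; g ≡ 0 at y ∈ {3}; common: ∅.
  x = 3: f ≡ 0 at y ∈ {0, 1}; g ≡ 0 at y ∈ {3, 6}; common: ∅.
  x = 4: f ≡ 0 at y ∈ {2, 6}; g ≡ 0 at y ∈ {2, 3}; common: {2}.
  x = 5: f ≡ 0 at y ∈ ∅; g ≡ 0 at y ∈ {3, 5}; common: ∅.
  x = 6: f ≡ 0 at y ∈ ∅; g ≡ 0 at y ∈ {1, 3}; common: ∅.
Collecting: common zeros = {(1, 0), (4, 2)}, so the count is 2.
Comparison with the Bézout bound: 2 ≤ 4 = deg(f)·deg(g), as expected for curves with no common component (the affine F_7-count falls short of the bound because intersections may lie at infinity, over extension fields, or carry multiplicity).


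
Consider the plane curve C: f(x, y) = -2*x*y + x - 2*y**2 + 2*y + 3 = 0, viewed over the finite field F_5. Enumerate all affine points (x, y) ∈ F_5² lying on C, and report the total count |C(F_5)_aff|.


Affine F_5-points: {(2, 0), (2, 4), (3, 1), (3, 2)}; count = 4.

For each of the 25 pairs (x, y) ∈ F_5², evaluate f(x, y) mod 5. Record the zeros.
  x = 0: [0↦3, 1↦3, 2↦4, 3↦1, 4↦4]  zeros at y ∈ ∅
  x = 1: [0↦4, 1↦2, 2↦1, 3↦1, 4↦2]  zeros at y ∈ ∅
  x = 2: [0↦0, 1↦1, 2↦3, 3↦1, 4↦0]  zeros at y ∈ {0, 4}
  x = 3: [0↦1, 1↦0, 2↦0, 3↦1, 4↦3]  zeros at y ∈ {1, 2}
  x = 4: [0↦2, 1↦4, 2↦2, 3↦1, 4↦1]  zeros at y ∈ ∅
Collecting zeros: affine points = {(2, 0), (2, 4), (3, 1), (3, 2)}.
Total count |C(F_5)_aff| = 4.


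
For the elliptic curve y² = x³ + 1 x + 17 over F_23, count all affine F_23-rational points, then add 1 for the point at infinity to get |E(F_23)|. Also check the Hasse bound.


Affine points = {(2, 2), (2, 21), (3, 1), (3, 22), (4, 4), (4, 19), (5, 3), (5, 20), (6, 3), (6, 20), (8, 10), (8, 13), (11, 5), (11, 18), (12, 3), (12, 20), (15, 7), (15, 16), (16, 9), (16, 14), (17, 5), (17, 18), (18, 5), (18, 18), (19, 8), (19, 15)}; affine count = 26; |E(F_23)| = 27.

Discriminant check: Δ ∝ 4a³ + 27b² = 4·1³ + 27·17² = 4·1 + 27·289 ≡ 10 (mod 23). Nonzero ⇒ E is nonsingular.
For each x ∈ F_23, compute rhs = x³ + 1·x + 17 mod 23, then count y ∈ F_23 with y² ≡ rhs.
  x = 0: rhs = 17, matching y values: none (0 points).
  x = 1: rhs = 19, matching y values: none (0 points).
  x = 2: rhs = 4, matching y values: 2, 21 (2 points).
  x = 3: rhs = 1, matching y values: 1, 22 (2 points).
  x = 4: rhs = 16, matching y values: 4, 19 (2 points).
  x = 5: rhs = 9, matching y values: 3, 20 (2 points).
  x = 6: rhs = 9, matching y values: 3, 20 (2 points).
  x = 7: rhs = 22, matching y values: none (0 points).
  x = 8: rhs = 8, matching y values: 10, 13 (2 points).
  x = 9: rhs = 19, matching y values: none (0 points).
  x = 10: rhs = 15, matching y values: none (0 points).
  x = 11: rhs = 2, matching y values: 5, 18 (2 points).
  x = 12: rhs = 9, matching y values: 3, 20 (2 points).
  x = 13: rhs = 19, matching y values: none (0 points).
  x = 14: rhs = 15, matching y values: none (0 points).
  x = 15: rhs = 3, matching y values: 7, 16 (2 points).
  x = 16: rhs = 12, matching y values: 9, 14 (2 points).
  x = 17: rhs = 2, matching y values: 5, 18 (2 points).
  x = 18: rhs = 2, matching y values: 5, 18 (2 points).
  x = 19: rhs = 18, matching y values: 8, 15 (2 points).
  x = 20: rhs = 10, matching y values: none (0 points).
  x = 21: rhs = 7, matching y values: none (0 points).
  x = 22: rhs = 15, matching y values: none (0 points).
Total affine count: 26.
Full point count |E(F_23)| = 26 + 1 = 27.
Hasse bound: |27 − (23+1)| = |3| = 3 ≤ 2√23 ≈ 9.5917 ✓.


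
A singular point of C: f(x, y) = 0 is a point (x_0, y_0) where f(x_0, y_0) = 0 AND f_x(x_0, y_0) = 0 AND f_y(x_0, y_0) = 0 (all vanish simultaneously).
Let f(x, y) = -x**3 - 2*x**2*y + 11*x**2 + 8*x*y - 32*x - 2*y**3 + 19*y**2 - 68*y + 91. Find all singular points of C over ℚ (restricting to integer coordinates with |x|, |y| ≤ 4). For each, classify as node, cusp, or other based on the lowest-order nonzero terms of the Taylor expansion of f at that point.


Singular points: {(2, 3)}; classification: node.

Compute partial derivatives:
  f_x = -3*x**2 - 4*x*y + 22*x + 8*y - 32.
  f_y = -2*x**2 + 8*x - 6*y**2 + 38*y - 68.
Scan x_0 ∈ {−4, ..., 4}. For each x_0, f_y(x_0, y) is a polynomial in y; find its integer roots y ∈ {−4, ..., 4}, then test f_x and f at those candidates.
  x = -4: f_y(-4, y) = -6*y**2 + 38*y - 132; no integer root y with |y| ≤ 4.
  x = -3: f_y(-3, y) = -6*y**2 + 38*y - 110; no integer root y with |y| ≤ 4.
  x = -2: f_y(-2, y) = -6*y**2 + 38*y - 92; no integer root y with |y| ≤ 4.
  x = -1: f_y(-1, y) = -6*y**2 + 38*y - 78; no integer root y with |y| ≤ 4.
  x = 0: f_y(0, y) = -6*y**2 + 38*y - 68; no integer root y with |y| ≤ 4.
  x = 1: f_y(1, y) = -6*y**2 + 38*y - 62; no integer root y with |y| ≤ 4.
  x = 2: f_y(2, y) = -6*y**2 + 38*y - 60; vanishes at y ∈ {3}. (2, 3): f_x = 0, f = 0 — SINGULAR.
  x = 3: f_y(3, y) = -6*y**2 + 38*y - 62; no integer root y with |y| ≤ 4.
  x = 4: f_y(4, y) = -6*y**2 + 38*y - 68; no integer root y with |y| ≤ 4.
Only singular point on the grid: (2, 3).
Classify: substitute x = 2 + u, y = 3 + v and expand: f = -u**3 - 2*u**2*v - u**2 - 2*v**3 + v**2.
No constant or linear terms (consistent with a singular point). Quadratic part: -u**2 + v**2. Cubic part: -u**3 - 2*u**2*v - 2*v**3.
The quadratic part v**2 - u**2 = (v − u)(v + u) splits into two distinct linear factors, so there are two distinct tangent lines y − 3 = ±(x − 2) — this is a node (ordinary double point).
Classification: node.


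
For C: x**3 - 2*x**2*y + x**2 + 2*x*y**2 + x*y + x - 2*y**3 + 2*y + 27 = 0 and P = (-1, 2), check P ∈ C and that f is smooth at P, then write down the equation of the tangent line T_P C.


Tangent line at P: 20*x - 33*y + 86 = 0.

Step 1: f(-1, 2) = 0, so P lies on C.
Step 2: partial derivatives
  f_x(x, y) = 3*x**2 - 4*x*y + 2*x + 2*y**2 + y + 1, f_y(x, y) = -2*x**2 + 4*x*y + x - 6*y**2 + 2.
  f_x(P) = 20, f_y(P) = -33 (gradient nonzero, so P is smooth).
Step 3: tangent line at P: 20·(x − -1) + -33·(y − 2) = 0.
Expanding: 20*x - 33*y + 86 = 0.


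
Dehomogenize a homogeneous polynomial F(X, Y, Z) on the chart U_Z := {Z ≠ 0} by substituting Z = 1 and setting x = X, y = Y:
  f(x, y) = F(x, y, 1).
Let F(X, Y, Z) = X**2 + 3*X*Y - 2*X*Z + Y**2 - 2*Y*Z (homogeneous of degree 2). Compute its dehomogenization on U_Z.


f(x, y) = x**2 + 3*x*y - 2*x + y**2 - 2*y

On U_Z we set Z = 1. Each monomial c·X^i·Y^j·Z^k in F becomes c·x^i·y^j·1^k = c·x^i·y^j.
Substituting Z = 1: F(X, Y, 1) = x**2 + 3*x*y - 2*x + y**2 - 2*y.
Note: deg(f) ≤ deg(F) = 2; strict inequality happens when F is divisible by Z (lost terms).


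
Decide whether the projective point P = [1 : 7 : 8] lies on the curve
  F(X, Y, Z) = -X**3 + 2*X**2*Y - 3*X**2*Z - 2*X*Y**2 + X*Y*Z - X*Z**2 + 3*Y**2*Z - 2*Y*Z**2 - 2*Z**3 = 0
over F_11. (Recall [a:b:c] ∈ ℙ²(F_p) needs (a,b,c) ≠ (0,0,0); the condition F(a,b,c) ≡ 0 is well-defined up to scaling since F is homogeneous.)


F(1,7,8) ≡ 8 (mod 11); P is NOT on the curve.

Evaluate F(1, 7, 8) term-by-term (mod 11).
  -X**3 ↦ -1·1·1·1 = -1
  2*X**2*Y ↦ 2·1·7·1 = 14
  -3*X**2*Z ↦ -3·1·1·8 = -24
  -2*X*Y**2 ↦ -2·1·49·1 = -98
  X*Y*Z ↦ 1·1·7·8 = 56
  -X*Z**2 ↦ -1·1·1·64 = -64
  3*Y**2*Z ↦ 3·1·49·8 = 1176
  -2*Y*Z**2 ↦ -2·1·7·64 = -896
  -2*Z**3 ↦ -2·1·1·512 = -1024
Sum: F(1, 7, 8) = (-1) + (14) + (-24) + (-98) + (56) + (-64) + (1176) + (-896) + (-1024) = -861.
Reducing mod 11: -861 ≡ 8 (mod 11).
Since F(a, b, c) ≡ 8 ≠ 0 (mod 11), P does NOT lie on the curve.


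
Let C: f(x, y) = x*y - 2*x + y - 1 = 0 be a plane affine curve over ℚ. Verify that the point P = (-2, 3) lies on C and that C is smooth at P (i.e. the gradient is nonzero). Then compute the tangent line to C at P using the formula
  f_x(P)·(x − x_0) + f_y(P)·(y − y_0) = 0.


Tangent line at P: x - y + 5 = 0.

Step 1: f(-2, 3) = 0, so P lies on C.
Step 2: partial derivatives
  f_x(x, y) = y - 2, f_y(x, y) = x + 1.
  f_x(P) = 1, f_y(P) = -1 (gradient nonzero, so P is smooth).
Step 3: tangent line at P: 1·(x − -2) + -1·(y − 3) = 0.
Expanding: x - y + 5 = 0.


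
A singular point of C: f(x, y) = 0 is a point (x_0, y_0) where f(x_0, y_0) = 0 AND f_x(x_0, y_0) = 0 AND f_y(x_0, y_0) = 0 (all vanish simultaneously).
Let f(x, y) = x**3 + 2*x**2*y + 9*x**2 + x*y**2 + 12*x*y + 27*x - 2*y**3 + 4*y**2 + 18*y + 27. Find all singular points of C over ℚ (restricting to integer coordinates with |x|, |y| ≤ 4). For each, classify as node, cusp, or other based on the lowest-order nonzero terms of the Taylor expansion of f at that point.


Singular points: {(-3, 0)}; classification: cusp.

Compute partial derivatives:
  f_x = 3*x**2 + 4*x*y + 18*x + y**2 + 12*y + 27.
  f_y = 2*x**2 + 2*x*y + 12*x - 6*y**2 + 8*y + 18.
Scan x_0 ∈ {−4, ..., 4}. For each x_0, f_y(x_0, y) is a polynomial in y; find its integer roots y ∈ {−4, ..., 4}, then test f_x and f at those candidates.
  x = -4: f_y(-4, y) = 2 - 6*y**2; no integer root y with |y| ≤ 4.
  x = -3: f_y(-3, y) = -6*y**2 + 2*y; vanishes at y ∈ {0}. (-3, 0): f_x = 0, f = 0 — SINGULAR.
  x = -2: f_y(-2, y) = -6*y**2 + 4*y + 2; vanishes at y ∈ {1}. (-2, 1): f_x = 8 ≠ 0.
  x = -1: f_y(-1, y) = -6*y**2 + 6*y + 8; no integer root y with |y| ≤ 4.
  x = 0: f_y(0, y) = -6*y**2 + 8*y + 18; no integer root y with |y| ≤ 4.
  x = 1: f_y(1, y) = -6*y**2 + 10*y + 32; no integer root y with |y| ≤ 4.
  x = 2: f_y(2, y) = -6*y**2 + 12*y + 50; no integer root y with |y| ≤ 4.
  x = 3: f_y(3, y) = -6*y**2 + 14*y + 72; no integer root y with |y| ≤ 4.
  x = 4: f_y(4, y) = -6*y**2 + 16*y + 98; no integer root y with |y| ≤ 4.
Only singular point on the grid: (-3, 0).
Classify: substitute x = -3 + u, y = 0 + v and expand: f = u**3 + 2*u**2*v + u*v**2 - 2*v**3 + v**2.
No constant or linear terms (consistent with a singular point). Quadratic part: v**2. Cubic part: u**3 + 2*u**2*v + u*v**2 - 2*v**3.
The quadratic part v**2 is a perfect square, so there is a single (double) tangent line v = 0, i.e. y = 0. Restricting the cubic part to that line (v = 0) leaves u**3 ≠ 0, so f is not divisible by v and the branch is v² ≈ -u**3 to lowest order — this is a cusp.
Classification: cusp.


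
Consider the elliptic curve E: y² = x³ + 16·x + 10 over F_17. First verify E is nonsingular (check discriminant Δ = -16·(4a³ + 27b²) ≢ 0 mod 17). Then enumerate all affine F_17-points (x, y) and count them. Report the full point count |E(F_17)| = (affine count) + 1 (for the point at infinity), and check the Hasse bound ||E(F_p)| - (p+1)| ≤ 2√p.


Affine points = {(2, 4), (2, 13), (3, 0), (4, 6), (4, 11), (6, 4), (6, 13), (8, 2), (8, 15), (9, 4), (9, 13), (11, 2), (11, 15), (12, 3), (12, 14), (13, 1), (13, 16), (15, 2), (15, 15)}; affine count = 19; |E(F_17)| = 20.

Discriminant check: Δ ∝ 4a³ + 27b² = 4·16³ + 27·10² = 4·4096 + 27·100 ≡ 10 (mod 17). Nonzero ⇒ E is nonsingular.
For each x ∈ F_17, compute rhs = x³ + 16·x + 10 mod 17, then count y ∈ F_17 with y² ≡ rhs.
  x = 0: rhs = 10, matching y values: none (0 points).
  x = 1: rhs = 10, matching y values: none (0 points).
  x = 2: rhs = 16, matching y values: 4, 13 (2 points).
  x = 3: rhs = 0, matching y values: 0 (1 points).
  x = 4: rhs = 2, matching y values: 6, 11 (2 points).
  x = 5: rhs = 11, matching y values: none (0 points).
  x = 6: rhs = 16, matching y values: 4, 13 (2 points).
  x = 7: rhs = 6, matching y values: none (0 points).
  x = 8: rhs = 4, matching y values: 2, 15 (2 points).
  x = 9: rhs = 16, matching y values: 4, 13 (2 points).
  x = 10: rhs = 14, matching y values: none (0 points).
  x = 11: rhs = 4, matching y values: 2, 15 (2 points).
  x = 12: rhs = 9, matching y values: 3, 14 (2 points).
  x = 13: rhs = 1, matching y values: 1, 16 (2 points).
  x = 14: rhs = 3, matching y values: none (0 points).
  x = 15: rhs = 4, matching y values: 2, 15 (2 points).
  x = 16: rhs = 10, matching y values: none (0 points).
Total affine count: 19.
Full point count |E(F_17)| = 19 + 1 = 20.
Hasse bound: |20 − (17+1)| = |2| = 2 ≤ 2√17 ≈ 8.2462 ✓.


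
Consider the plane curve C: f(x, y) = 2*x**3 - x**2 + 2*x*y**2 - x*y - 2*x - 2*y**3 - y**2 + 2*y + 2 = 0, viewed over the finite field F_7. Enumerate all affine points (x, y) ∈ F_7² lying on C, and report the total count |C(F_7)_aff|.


Affine F_7-points: {(0, 2), (2, 4), (3, 6), (4, 5), (5, 0), (5, 2), (5, 6), (6, 2)}; count = 8.

For each of the 49 pairs (x, y) ∈ F_7², evaluate f(x, y) mod 7. Record the zeros.
  x = 0: [0↦2, 1↦1, 2↦0, 3↦1, 4↦6, 5↦3, 6↦1]  zeros at y ∈ {2}
  x = 1: [0↦1, 1↦1, 2↦5, 3↦1, 4↦5, 5↦5, 6↦3]  zeros at y ∈ ∅
  x = 2: [0↦3, 1↦4, 2↦6, 3↦4, 4↦0, 5↦3, 6↦1]  zeros at y ∈ {4}
  x = 3: [0↦6, 1↦1, 2↦1, 3↦1, 4↦3, 5↦2, 6↦0]  zeros at y ∈ {6}
  x = 4: [0↦1, 1↦4, 2↦2, 3↦4, 4↦5, 5↦0, 6↦5]  zeros at y ∈ {5}
  x = 5: [0↦0, 1↦4, 2↦0, 3↦4, 4↦4, 5↦2, 6↦0]  zeros at y ∈ {0, 2, 6}
  x = 6: [0↦1, 1↦6, 2↦0, 3↦6, 4↦5, 5↦6, 6↦4]  zeros at y ∈ {2}
Collecting zeros: affine points = {(0, 2), (2, 4), (3, 6), (4, 5), (5, 0), (5, 2), (5, 6), (6, 2)}.
Total count |C(F_7)_aff| = 8.


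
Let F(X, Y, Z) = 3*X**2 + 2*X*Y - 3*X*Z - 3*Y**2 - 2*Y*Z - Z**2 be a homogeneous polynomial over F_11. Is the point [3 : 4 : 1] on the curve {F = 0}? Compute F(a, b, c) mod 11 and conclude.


F(3,4,1) ≡ 7 (mod 11); P is NOT on the curve.

Evaluate F(3, 4, 1) term-by-term (mod 11).
  3*X**2 ↦ 3·9·1·1 = 27
  2*X*Y ↦ 2·3·4·1 = 24
  -3*X*Z ↦ -3·3·1·1 = -9
  -3*Y**2 ↦ -3·1·16·1 = -48
  -2*Y*Z ↦ -2·1·4·1 = -8
  -Z**2 ↦ -1·1·1·1 = -1
Sum: F(3, 4, 1) = (27) + (24) + (-9) + (-48) + (-8) + (-1) = -15.
Reducing mod 11: -15 ≡ 7 (mod 11).
Since F(a, b, c) ≡ 7 ≠ 0 (mod 11), P does NOT lie on the curve.


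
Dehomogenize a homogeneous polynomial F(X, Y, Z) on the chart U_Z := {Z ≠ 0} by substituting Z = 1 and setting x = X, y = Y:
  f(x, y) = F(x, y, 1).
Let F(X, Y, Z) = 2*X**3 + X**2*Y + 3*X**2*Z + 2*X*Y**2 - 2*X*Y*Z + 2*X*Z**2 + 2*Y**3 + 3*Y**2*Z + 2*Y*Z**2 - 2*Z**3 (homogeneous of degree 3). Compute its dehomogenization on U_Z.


f(x, y) = 2*x**3 + x**2*y + 3*x**2 + 2*x*y**2 - 2*x*y + 2*x + 2*y**3 + 3*y**2 + 2*y - 2

On U_Z we set Z = 1. Each monomial c·X^i·Y^j·Z^k in F becomes c·x^i·y^j·1^k = c·x^i·y^j.
Substituting Z = 1: F(X, Y, 1) = 2*x**3 + x**2*y + 3*x**2 + 2*x*y**2 - 2*x*y + 2*x + 2*y**3 + 3*y**2 + 2*y - 2.
Note: deg(f) ≤ deg(F) = 3; strict inequality happens when F is divisible by Z (lost terms).


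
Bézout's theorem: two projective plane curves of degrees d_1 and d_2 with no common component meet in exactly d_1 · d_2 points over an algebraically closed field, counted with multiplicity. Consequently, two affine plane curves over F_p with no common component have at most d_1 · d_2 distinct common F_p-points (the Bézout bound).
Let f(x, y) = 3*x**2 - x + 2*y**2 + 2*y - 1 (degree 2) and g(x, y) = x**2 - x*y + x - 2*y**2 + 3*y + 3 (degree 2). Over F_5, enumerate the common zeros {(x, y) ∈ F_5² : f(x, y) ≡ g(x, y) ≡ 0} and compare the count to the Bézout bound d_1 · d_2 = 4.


Common zeros: {(1, 1)}; count = 1; Bézout bound = 4.

deg(f) = 2, deg(g) = 2, so Bézout bound = 4.
Scan x ∈ F_5. For each x, list the y ∈ F_5 with f(x, y) ≡ 0 and those with g(x, y) ≡ 0 (mod 5); the common zeros in that column are the intersection.
  x = 0: f ≡ 0 at y ∈ ∅; g ≡ 0 at y ∈ ∅; common: ∅.
  x = 1: f ≡ 0 at y ∈ {1, 3}; g ≡ 0 at y ∈ {0, 1}; common: {1}.
  x = 2: f ≡ 0 at y ∈ ∅; g ≡ 0 at y ∈ ∅; common: ∅.
  x = 3: f ≡ 0 at y ∈ {2}; g ≡ 0 at y ∈ {0}; common: ∅.
  x = 4: f ≡ 0 at y ∈ {2}; g ≡ 0 at y ∈ {1}; common: ∅.
Collecting: common zeros = {(1, 1)}, so the count is 1.
Comparison with the Bézout bound: 1 ≤ 4 = deg(f)·deg(g), as expected for curves with no common component (the affine F_5-count falls short of the bound because intersections may lie at infinity, over extension fields, or carry multiplicity).
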